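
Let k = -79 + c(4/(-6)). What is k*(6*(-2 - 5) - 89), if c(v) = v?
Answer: 31309/3 ≈ 10436.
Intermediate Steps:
k = -239/3 (k = -79 + 4/(-6) = -79 + 4*(-1/6) = -79 - 2/3 = -239/3 ≈ -79.667)
k*(6*(-2 - 5) - 89) = -239*(6*(-2 - 5) - 89)/3 = -239*(6*(-7) - 89)/3 = -239*(-42 - 89)/3 = -239/3*(-131) = 31309/3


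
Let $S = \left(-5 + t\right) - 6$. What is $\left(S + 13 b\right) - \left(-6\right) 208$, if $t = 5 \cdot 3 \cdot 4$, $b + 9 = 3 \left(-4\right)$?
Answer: $1024$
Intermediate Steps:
$b = -21$ ($b = -9 + 3 \left(-4\right) = -9 - 12 = -21$)
$t = 60$ ($t = 15 \cdot 4 = 60$)
$S = 49$ ($S = \left(-5 + 60\right) - 6 = 55 - 6 = 49$)
$\left(S + 13 b\right) - \left(-6\right) 208 = \left(49 + 13 \left(-21\right)\right) - \left(-6\right) 208 = \left(49 - 273\right) - -1248 = -224 + 1248 = 1024$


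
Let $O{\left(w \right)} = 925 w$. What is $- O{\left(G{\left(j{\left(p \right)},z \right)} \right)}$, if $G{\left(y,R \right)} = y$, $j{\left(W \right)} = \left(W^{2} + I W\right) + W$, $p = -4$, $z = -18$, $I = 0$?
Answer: $-11100$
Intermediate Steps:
$j{\left(W \right)} = W + W^{2}$ ($j{\left(W \right)} = \left(W^{2} + 0 W\right) + W = \left(W^{2} + 0\right) + W = W^{2} + W = W + W^{2}$)
$- O{\left(G{\left(j{\left(p \right)},z \right)} \right)} = - 925 \left(- 4 \left(1 - 4\right)\right) = - 925 \left(\left(-4\right) \left(-3\right)\right) = - 925 \cdot 12 = \left(-1\right) 11100 = -11100$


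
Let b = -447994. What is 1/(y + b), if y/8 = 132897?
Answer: 1/615182 ≈ 1.6255e-6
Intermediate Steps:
y = 1063176 (y = 8*132897 = 1063176)
1/(y + b) = 1/(1063176 - 447994) = 1/615182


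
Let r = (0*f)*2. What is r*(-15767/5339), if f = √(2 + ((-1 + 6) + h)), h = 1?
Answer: 0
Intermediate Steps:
f = 2*√2 (f = √(2 + ((-1 + 6) + 1)) = √(2 + (5 + 1)) = √(2 + 6) = √8 = 2*√2 ≈ 2.8284)
r = 0 (r = (0*(2*√2))*2 = 0*2 = 0)
r*(-15767/5339) = 0*(-15767/5339) = 0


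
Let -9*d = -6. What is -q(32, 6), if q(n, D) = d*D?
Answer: -4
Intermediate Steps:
d = ⅔ (d = -⅑*(-6) = ⅔ ≈ 0.66667)
q(n, D) = 2*D/3
-q(32, 6) = -2*6/3 = -1*4 = -4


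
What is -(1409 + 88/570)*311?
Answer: -124900399/285 ≈ -4.3825e+5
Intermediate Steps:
-(1409 + 88/570)*311 = -(1409 + 88*(1/570))*311 = -(1409 + 44/285)*311 = -401609*311/285 = -1*124900399/285 = -124900399/285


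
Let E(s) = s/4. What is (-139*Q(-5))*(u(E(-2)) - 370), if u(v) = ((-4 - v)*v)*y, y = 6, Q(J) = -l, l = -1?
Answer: 99941/2 ≈ 49971.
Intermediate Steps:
Q(J) = 1 (Q(J) = -1*(-1) = 1)
E(s) = s/4 (E(s) = s*(¼) = s/4)
u(v) = 6*v*(-4 - v) (u(v) = ((-4 - v)*v)*6 = (v*(-4 - v))*6 = 6*v*(-4 - v))
(-139*Q(-5))*(u(E(-2)) - 370) = (-139*1)*(-6*(¼)*(-2)*(4 + (¼)*(-2)) - 370) = -139*(-6*(-½)*(4 - ½) - 370) = -139*(-6*(-½)*7/2 - 370) = -139*(21/2 - 370) = -139*(-719/2) = 99941/2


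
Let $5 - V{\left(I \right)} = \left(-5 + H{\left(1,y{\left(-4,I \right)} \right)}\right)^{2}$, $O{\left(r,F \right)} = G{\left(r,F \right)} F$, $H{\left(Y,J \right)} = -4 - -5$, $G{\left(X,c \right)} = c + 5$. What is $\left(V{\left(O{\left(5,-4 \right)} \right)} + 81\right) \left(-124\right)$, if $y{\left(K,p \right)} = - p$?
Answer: $-8680$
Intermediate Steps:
$G{\left(X,c \right)} = 5 + c$
$H{\left(Y,J \right)} = 1$ ($H{\left(Y,J \right)} = -4 + 5 = 1$)
$O{\left(r,F \right)} = F \left(5 + F\right)$ ($O{\left(r,F \right)} = \left(5 + F\right) F = F \left(5 + F\right)$)
$V{\left(I \right)} = -11$ ($V{\left(I \right)} = 5 - \left(-5 + 1\right)^{2} = 5 - \left(-4\right)^{2} = 5 - 16 = -11$)
$\left(V{\left(O{\left(5,-4 \right)} \right)} + 81\right) \left(-124\right) = \left(-11 + 81\right) \left(-124\right) = 70 \left(-124\right) = -8680$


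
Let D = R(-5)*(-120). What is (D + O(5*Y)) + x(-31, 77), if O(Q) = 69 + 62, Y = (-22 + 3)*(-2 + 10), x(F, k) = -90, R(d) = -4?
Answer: 521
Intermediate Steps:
D = 480 (D = -4*(-120) = 480)
Y = -152 (Y = -19*8 = -152)
O(Q) = 131
(D + O(5*Y)) + x(-31, 77) = (480 + 131) - 90 = 611 - 90 = 521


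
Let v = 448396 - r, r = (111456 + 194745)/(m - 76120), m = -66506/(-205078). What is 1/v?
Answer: 7805235427/3499867742069431 ≈ 2.2302e-6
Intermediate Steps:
m = 33253/102539 (m = -66506*(-1/205078) = 33253/102539 ≈ 0.32430)
r = -31397544339/7805235427 (r = (111456 + 194745)/(33253/102539 - 76120) = 306201/(-7805235427/102539) = 306201*(-102539/7805235427) = -31397544339/7805235427 ≈ -4.0226)
v = 3499867742069431/7805235427 (v = 448396 - 1*(-31397544339/7805235427) = 448396 + 31397544339/7805235427 = 3499867742069431/7805235427 ≈ 4.4840e+5)
1/v = 1/(3499867742069431/7805235427) = 7805235427/3499867742069431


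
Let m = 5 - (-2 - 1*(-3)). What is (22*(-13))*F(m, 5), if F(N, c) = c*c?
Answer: -7150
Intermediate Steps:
m = 4 (m = 5 - (-2 + 3) = 5 - 1*1 = 5 - 1 = 4)
F(N, c) = c**2
(22*(-13))*F(m, 5) = (22*(-13))*5**2 = -286*25 = -7150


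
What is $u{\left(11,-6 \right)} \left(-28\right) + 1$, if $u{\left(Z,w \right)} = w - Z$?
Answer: $477$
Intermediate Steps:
$u{\left(11,-6 \right)} \left(-28\right) + 1 = \left(-6 - 11\right) \left(-28\right) + 1 = \left(-17\right) \left(-28\right) + 1 = 476 + 1 = 477$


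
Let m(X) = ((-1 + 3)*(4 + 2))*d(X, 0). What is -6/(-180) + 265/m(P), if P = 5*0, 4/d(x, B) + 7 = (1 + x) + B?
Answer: -3971/120 ≈ -33.092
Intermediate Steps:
d(x, B) = 4/(-6 + B + x) (d(x, B) = 4/(-7 + ((1 + x) + B)) = 4/(-7 + (1 + B + x)) = 4/(-6 + B + x))
P = 0
m(X) = 48/(-6 + X) (m(X) = ((-1 + 3)*(4 + 2))*(4/(-6 + 0 + X)) = (2*6)*(4/(-6 + X)) = 12*(4/(-6 + X)) = 48/(-6 + X))
-6/(-180) + 265/m(P) = -6/(-180) + 265/((48/(-6 + 0))) = -6*(-1/180) + 265/((48/(-6))) = 1/30 + 265/((48*(-⅙))) = 1/30 + 265/(-8) = 1/30 + 265*(-⅛) = 1/30 - 265/8 = -3971/120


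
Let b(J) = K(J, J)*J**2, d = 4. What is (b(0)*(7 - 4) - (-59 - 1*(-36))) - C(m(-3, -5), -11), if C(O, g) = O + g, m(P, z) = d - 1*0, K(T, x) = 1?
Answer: 30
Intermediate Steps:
m(P, z) = 4 (m(P, z) = 4 - 1*0 = 4 + 0 = 4)
b(J) = J**2 (b(J) = 1*J**2 = J**2)
(b(0)*(7 - 4) - (-59 - 1*(-36))) - C(m(-3, -5), -11) = (0**2*(7 - 4) - (-59 - 1*(-36))) - (4 - 11) = (0*3 - (-59 + 36)) - 1*(-7) = (0 - 1*(-23)) + 7 = (0 + 23) + 7 = 23 + 7 = 30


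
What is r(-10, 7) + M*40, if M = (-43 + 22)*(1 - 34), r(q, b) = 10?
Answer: 27730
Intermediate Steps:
M = 693 (M = -21*(-33) = 693)
r(-10, 7) + M*40 = 10 + 693*40 = 10 + 27720 = 27730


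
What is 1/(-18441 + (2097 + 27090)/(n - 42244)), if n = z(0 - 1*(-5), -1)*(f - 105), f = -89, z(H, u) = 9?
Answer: -43990/811248777 ≈ -5.4225e-5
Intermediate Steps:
n = -1746 (n = 9*(-89 - 105) = 9*(-194) = -1746)
1/(-18441 + (2097 + 27090)/(n - 42244)) = 1/(-18441 + (2097 + 27090)/(-1746 - 42244)) = 1/(-18441 + 29187/(-43990)) = 1/(-18441 + 29187*(-1/43990)) = 1/(-18441 - 29187/43990) = 1/(-811248777/43990) = -43990/811248777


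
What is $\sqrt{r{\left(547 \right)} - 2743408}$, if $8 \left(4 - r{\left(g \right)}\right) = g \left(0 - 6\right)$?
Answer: $\frac{5 i \sqrt{438879}}{2} \approx 1656.2 i$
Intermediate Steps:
$r{\left(g \right)} = 4 + \frac{3 g}{4}$ ($r{\left(g \right)} = 4 - \frac{g \left(0 - 6\right)}{8} = 4 - \frac{g \left(-6\right)}{8} = 4 - \frac{\left(-6\right) g}{8} = 4 + \frac{3 g}{4}$)
$\sqrt{r{\left(547 \right)} - 2743408} = \sqrt{\left(4 + \frac{3}{4} \cdot 547\right) - 2743408} = \sqrt{\left(4 + \frac{1641}{4}\right) - 2743408} = \sqrt{\frac{1657}{4} - 2743408} = \sqrt{- \frac{10971975}{4}} = \frac{5 i \sqrt{438879}}{2}$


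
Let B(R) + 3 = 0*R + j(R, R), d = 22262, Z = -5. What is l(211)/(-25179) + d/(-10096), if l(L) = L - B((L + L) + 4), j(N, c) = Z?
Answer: -93790987/42367864 ≈ -2.2137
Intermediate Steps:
j(N, c) = -5
B(R) = -8 (B(R) = -3 + (0*R - 5) = -3 + (0 - 5) = -3 - 5 = -8)
l(L) = 8 + L (l(L) = L - 1*(-8) = L + 8 = 8 + L)
l(211)/(-25179) + d/(-10096) = (8 + 211)/(-25179) + 22262/(-10096) = 219*(-1/25179) + 22262*(-1/10096) = -73/8393 - 11131/5048 = -93790987/42367864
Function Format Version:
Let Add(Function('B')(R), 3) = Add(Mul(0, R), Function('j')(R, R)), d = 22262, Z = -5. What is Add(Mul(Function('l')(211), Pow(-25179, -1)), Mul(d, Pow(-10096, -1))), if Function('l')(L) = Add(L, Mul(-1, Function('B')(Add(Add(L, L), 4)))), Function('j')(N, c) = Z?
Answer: Rational(-93790987, 42367864) ≈ -2.2137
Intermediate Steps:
Function('j')(N, c) = -5
Function('B')(R) = -8 (Function('B')(R) = Add(-3, Add(Mul(0, R), -5)) = Add(-3, Add(0, -5)) = Add(-3, -5) = -8)
Function('l')(L) = Add(8, L) (Function('l')(L) = Add(L, Mul(-1, -8)) = Add(L, 8) = Add(8, L))
Add(Mul(Function('l')(211), Pow(-25179, -1)), Mul(d, Pow(-10096, -1))) = Add(Mul(Add(8, 211), Pow(-25179, -1)), Mul(22262, Pow(-10096, -1))) = Add(Mul(219, Rational(-1, 25179)), Mul(22262, Rational(-1, 10096))) = Add(Rational(-73, 8393), Rational(-11131, 5048)) = Rational(-93790987, 42367864)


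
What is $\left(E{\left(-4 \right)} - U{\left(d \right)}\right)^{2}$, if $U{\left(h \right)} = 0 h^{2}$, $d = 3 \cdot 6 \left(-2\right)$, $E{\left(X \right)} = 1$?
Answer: $1$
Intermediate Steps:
$d = -36$ ($d = 18 \left(-2\right) = -36$)
$U{\left(h \right)} = 0$
$\left(E{\left(-4 \right)} - U{\left(d \right)}\right)^{2} = \left(1 - 0\right)^{2} = \left(1 + 0\right)^{2} = 1^{2} = 1$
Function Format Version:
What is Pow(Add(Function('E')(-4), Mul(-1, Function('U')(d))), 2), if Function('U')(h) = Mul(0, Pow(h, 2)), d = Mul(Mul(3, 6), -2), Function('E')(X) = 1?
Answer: 1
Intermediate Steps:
d = -36 (d = Mul(18, -2) = -36)
Function('U')(h) = 0
Pow(Add(Function('E')(-4), Mul(-1, Function('U')(d))), 2) = Pow(Add(1, Mul(-1, 0)), 2) = Pow(Add(1, 0), 2) = Pow(1, 2) = 1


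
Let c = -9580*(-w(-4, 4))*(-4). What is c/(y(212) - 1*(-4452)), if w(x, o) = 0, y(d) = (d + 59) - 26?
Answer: 0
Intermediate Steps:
y(d) = 33 + d (y(d) = (59 + d) - 26 = 33 + d)
c = 0 (c = -9580*(-1*0)*(-4) = -0*(-4) = -9580*0 = 0)
c/(y(212) - 1*(-4452)) = 0/((33 + 212) - 1*(-4452)) = 0/(245 + 4452) = 0/4697 = 0*(1/4697) = 0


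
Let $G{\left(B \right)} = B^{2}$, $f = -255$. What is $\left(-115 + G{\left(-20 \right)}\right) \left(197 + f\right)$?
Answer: $-16530$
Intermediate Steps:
$\left(-115 + G{\left(-20 \right)}\right) \left(197 + f\right) = \left(-115 + \left(-20\right)^{2}\right) \left(197 - 255\right) = \left(-115 + 400\right) \left(-58\right) = 285 \left(-58\right) = -16530$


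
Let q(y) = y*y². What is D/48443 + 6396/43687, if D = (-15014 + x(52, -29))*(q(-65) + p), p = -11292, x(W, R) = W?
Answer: 186888496999226/2116329341 ≈ 88308.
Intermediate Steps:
q(y) = y³
D = 4277890154 (D = (-15014 + 52)*((-65)³ - 11292) = -14962*(-274625 - 11292) = -14962*(-285917) = 4277890154)
D/48443 + 6396/43687 = 4277890154/48443 + 6396/43687 = 186888496999226/2116329341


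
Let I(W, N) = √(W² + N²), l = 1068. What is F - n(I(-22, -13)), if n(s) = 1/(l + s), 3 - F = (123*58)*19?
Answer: -154515090321/1139971 + √653/1139971 ≈ -1.3554e+5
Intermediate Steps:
I(W, N) = √(N² + W²)
F = -135543 (F = 3 - 123*58*19 = 3 - 7134*19 = 3 - 1*135546 = 3 - 135546 = -135543)
n(s) = 1/(1068 + s)
F - n(I(-22, -13)) = -135543 - 1/(1068 + √((-13)² + (-22)²)) = -135543 - 1/(1068 + √(169 + 484)) = -135543 - 1/(1068 + √653)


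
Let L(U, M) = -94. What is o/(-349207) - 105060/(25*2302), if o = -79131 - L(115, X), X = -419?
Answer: -3213910807/2009686285 ≈ -1.5992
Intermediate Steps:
o = -79037 (o = -79131 - 1*(-94) = -79131 + 94 = -79037)
o/(-349207) - 105060/(25*2302) = -79037/(-349207) - 105060/(25*2302) = -79037*(-1/349207) - 105060/57550 = 79037/349207 - 105060*1/57550 = 79037/349207 - 10506/5755 = -3213910807/2009686285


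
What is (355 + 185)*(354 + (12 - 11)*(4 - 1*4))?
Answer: 191160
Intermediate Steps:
(355 + 185)*(354 + (12 - 11)*(4 - 1*4)) = 540*(354 + 1*(4 - 4)) = 540*(354 + 1*0) = 540*(354 + 0) = 540*354 = 191160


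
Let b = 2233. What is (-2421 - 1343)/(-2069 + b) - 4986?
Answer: -205367/41 ≈ -5009.0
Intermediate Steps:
(-2421 - 1343)/(-2069 + b) - 4986 = (-2421 - 1343)/(-2069 + 2233) - 4986 = -3764/164 - 4986 = -3764*1/164 - 4986 = -941/41 - 4986 = -205367/41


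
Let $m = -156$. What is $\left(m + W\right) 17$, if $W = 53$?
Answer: $-1751$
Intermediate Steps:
$\left(m + W\right) 17 = \left(-156 + 53\right) 17 = \left(-103\right) 17 = -1751$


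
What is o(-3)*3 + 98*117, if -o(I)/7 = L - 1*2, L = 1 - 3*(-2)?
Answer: 11361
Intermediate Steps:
L = 7 (L = 1 + 6 = 7)
o(I) = -35 (o(I) = -7*(7 - 1*2) = -7*(7 - 2) = -7*5 = -35)
o(-3)*3 + 98*117 = -35*3 + 98*117 = -105 + 11466 = 11361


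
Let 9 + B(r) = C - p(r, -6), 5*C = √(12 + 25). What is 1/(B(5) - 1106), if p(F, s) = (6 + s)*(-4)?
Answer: -27875/31080588 - 5*√37/31080588 ≈ -0.00089784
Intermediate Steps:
C = √37/5 (C = √(12 + 25)/5 = √37/5 ≈ 1.2166)
p(F, s) = -24 - 4*s
B(r) = -9 + √37/5 (B(r) = -9 + (√37/5 - (-24 - 4*(-6))) = -9 + (√37/5 - (-24 + 24)) = -9 + (√37/5 - 1*0) = -9 + (√37/5 + 0) = -9 + √37/5)
1/(B(5) - 1106) = 1/((-9 + √37/5) - 1106) = 1/(-1115 + √37/5)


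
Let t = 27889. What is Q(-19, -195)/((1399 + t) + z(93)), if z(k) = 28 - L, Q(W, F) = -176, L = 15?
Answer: -176/29301 ≈ -0.0060066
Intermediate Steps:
z(k) = 13 (z(k) = 28 - 1*15 = 28 - 15 = 13)
Q(-19, -195)/((1399 + t) + z(93)) = -176/((1399 + 27889) + 13) = -176/(29288 + 13) = -176/29301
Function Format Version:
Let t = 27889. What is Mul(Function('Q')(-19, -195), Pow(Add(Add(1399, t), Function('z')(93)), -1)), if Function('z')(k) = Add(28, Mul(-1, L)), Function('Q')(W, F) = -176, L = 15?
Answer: Rational(-176, 29301) ≈ -0.0060066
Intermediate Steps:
Function('z')(k) = 13 (Function('z')(k) = Add(28, Mul(-1, 15)) = Add(28, -15) = 13)
Mul(Function('Q')(-19, -195), Pow(Add(Add(1399, t), Function('z')(93)), -1)) = Mul(-176, Pow(Add(Add(1399, 27889), 13), -1)) = Mul(-176, Pow(Add(29288, 13), -1)) = Mul(-176, Pow(29301, -1)) = Mul(-176, Rational(1, 29301)) = Rational(-176, 29301)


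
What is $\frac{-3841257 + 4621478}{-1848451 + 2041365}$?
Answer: $\frac{780221}{192914} \approx 4.0444$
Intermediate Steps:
$\frac{-3841257 + 4621478}{-1848451 + 2041365} = \frac{780221}{192914}$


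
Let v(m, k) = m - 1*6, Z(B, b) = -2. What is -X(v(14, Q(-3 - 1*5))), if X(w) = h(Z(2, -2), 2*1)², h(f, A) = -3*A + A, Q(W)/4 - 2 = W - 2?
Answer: -16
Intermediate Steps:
Q(W) = 4*W (Q(W) = 8 + 4*(W - 2) = 8 + 4*(-2 + W) = 8 + (-8 + 4*W) = 4*W)
h(f, A) = -2*A
v(m, k) = -6 + m (v(m, k) = m - 6 = -6 + m)
X(w) = 16 (X(w) = (-4)² = 16)
-X(v(14, Q(-3 - 1*5))) = -1*16 = -16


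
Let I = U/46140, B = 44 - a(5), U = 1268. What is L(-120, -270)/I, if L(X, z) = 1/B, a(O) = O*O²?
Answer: -3845/8559 ≈ -0.44923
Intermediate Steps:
a(O) = O³
B = -81 (B = 44 - 1*5³ = 44 - 1*125 = 44 - 125 = -81)
L(X, z) = -1/81 (L(X, z) = 1/(-81) = -1/81)
I = 317/11535 (I = 1268/46140 = 1268*(1/46140) = 317/11535 ≈ 0.027482)
L(-120, -270)/I = -1/(81*317/11535) = -1/81*11535/317 = -3845/8559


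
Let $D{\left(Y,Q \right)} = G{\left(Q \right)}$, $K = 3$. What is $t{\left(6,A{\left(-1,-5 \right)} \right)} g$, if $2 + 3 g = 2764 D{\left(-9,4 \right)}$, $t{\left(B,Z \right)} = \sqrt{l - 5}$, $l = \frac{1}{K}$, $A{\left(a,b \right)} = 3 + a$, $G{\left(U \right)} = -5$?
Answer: $- \frac{13822 i \sqrt{42}}{9} \approx - 9953.0 i$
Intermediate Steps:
$D{\left(Y,Q \right)} = -5$
$l = \frac{1}{3} \approx 0.33333$
$t{\left(B,Z \right)} = \frac{i \sqrt{42}}{3}$ ($t{\left(B,Z \right)} = \sqrt{\frac{1}{3} - 5} = \sqrt{- \frac{14}{3}} = \frac{i \sqrt{42}}{3}$)
$g = - \frac{13822}{3}$ ($g = - \frac{2}{3} + \frac{2764 \left(-5\right)}{3} = - \frac{2}{3} + \frac{1}{3} \left(-13820\right) = - \frac{2}{3} - \frac{13820}{3} = - \frac{13822}{3} \approx -4607.3$)
$t{\left(6,A{\left(-1,-5 \right)} \right)} g = \frac{i \sqrt{42}}{3} \left(- \frac{13822}{3}\right) = - \frac{13822 i \sqrt{42}}{9}$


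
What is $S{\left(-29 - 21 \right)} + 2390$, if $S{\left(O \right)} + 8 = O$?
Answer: $2332$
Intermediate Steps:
$S{\left(O \right)} = -8 + O$
$S{\left(-29 - 21 \right)} + 2390 = \left(-8 - 50\right) + 2390 = -58 + 2390 = 2332$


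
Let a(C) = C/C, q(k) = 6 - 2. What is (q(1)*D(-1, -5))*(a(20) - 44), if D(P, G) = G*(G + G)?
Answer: -8600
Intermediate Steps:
q(k) = 4
D(P, G) = 2*G² (D(P, G) = G*(2*G) = 2*G²)
a(C) = 1
(q(1)*D(-1, -5))*(a(20) - 44) = (4*(2*(-5)²))*(1 - 44) = (4*(2*25))*(-43) = (4*50)*(-43) = 200*(-43) = -8600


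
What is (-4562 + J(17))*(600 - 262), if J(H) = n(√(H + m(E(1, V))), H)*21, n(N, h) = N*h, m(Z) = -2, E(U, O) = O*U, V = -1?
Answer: -1541956 + 120666*√15 ≈ -1.0746e+6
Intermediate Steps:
J(H) = 21*H*√(-2 + H) (J(H) = (√(H - 2)*H)*21 = (√(-2 + H)*H)*21 = (H*√(-2 + H))*21 = 21*H*√(-2 + H))
(-4562 + J(17))*(600 - 262) = (-4562 + 21*17*√(-2 + 17))*(600 - 262) = (-4562 + 21*17*√15)*338 = (-4562 + 357*√15)*338 = -1541956 + 120666*√15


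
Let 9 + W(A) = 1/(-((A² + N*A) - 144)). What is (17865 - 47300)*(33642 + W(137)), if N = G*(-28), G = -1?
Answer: -22236105951220/22461 ≈ -9.8999e+8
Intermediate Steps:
N = 28 (N = -1*(-28) = 28)
W(A) = -9 + 1/(144 - A² - 28*A) (W(A) = -9 + 1/(-((A² + 28*A) - 144)) = -9 + 1/(-(-144 + A² + 28*A)) = -9 + 1/(144 - A² - 28*A))
(17865 - 47300)*(33642 + W(137)) = (17865 - 47300)*(33642 + (1295 - 252*137 - 9*137²)/(-144 + 137² + 28*137)) = -29435*(33642 + (1295 - 34524 - 9*18769)/(-144 + 18769 + 3836)) = -29435*(33642 + (1295 - 34524 - 168921)/22461) = -29435*(33642 + (1/22461)*(-202150)) = -29435*(33642 - 202150/22461) = -29435*755430812/22461 = -22236105951220/22461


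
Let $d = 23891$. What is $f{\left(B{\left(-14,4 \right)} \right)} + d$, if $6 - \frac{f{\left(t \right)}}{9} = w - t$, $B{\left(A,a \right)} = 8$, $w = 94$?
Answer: $23171$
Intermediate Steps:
$f{\left(t \right)} = -792 + 9 t$ ($f{\left(t \right)} = 54 - 9 \left(94 - t\right) = 54 + \left(-846 + 9 t\right) = -792 + 9 t$)
$f{\left(B{\left(-14,4 \right)} \right)} + d = \left(-792 + 9 \cdot 8\right) + 23891 = \left(-792 + 72\right) + 23891 = -720 + 23891 = 23171$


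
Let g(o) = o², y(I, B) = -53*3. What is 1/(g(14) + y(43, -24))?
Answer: 1/37 ≈ 0.027027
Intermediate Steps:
y(I, B) = -159
1/(g(14) + y(43, -24)) = 1/(14² - 159) = 1/(196 - 159) = 1/37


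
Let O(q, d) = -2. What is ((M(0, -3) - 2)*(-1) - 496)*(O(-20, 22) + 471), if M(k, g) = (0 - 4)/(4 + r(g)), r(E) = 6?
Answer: -1157492/5 ≈ -2.3150e+5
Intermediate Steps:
M(k, g) = -⅖ (M(k, g) = (0 - 4)/(4 + 6) = -4/10 = -4*⅒ = -⅖)
((M(0, -3) - 2)*(-1) - 496)*(O(-20, 22) + 471) = ((-⅖ - 2)*(-1) - 496)*(-2 + 471) = (-12/5*(-1) - 496)*469 = (12/5 - 496)*469 = -2468/5*469 = -1157492/5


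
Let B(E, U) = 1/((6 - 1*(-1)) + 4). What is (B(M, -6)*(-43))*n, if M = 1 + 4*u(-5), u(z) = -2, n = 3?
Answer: -129/11 ≈ -11.727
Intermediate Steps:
M = -7 (M = 1 + 4*(-2) = 1 - 8 = -7)
B(E, U) = 1/11 (B(E, U) = 1/((6 + 1) + 4) = 1/(7 + 4) = 1/11)
(B(M, -6)*(-43))*n = ((1/11)*(-43))*3 = -43/11*3 = -129/11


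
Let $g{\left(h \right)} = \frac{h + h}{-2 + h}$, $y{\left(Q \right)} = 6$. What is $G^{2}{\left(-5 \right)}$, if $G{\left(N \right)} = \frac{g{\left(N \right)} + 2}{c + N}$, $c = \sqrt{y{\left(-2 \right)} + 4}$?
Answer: $\frac{576}{49 \left(5 - \sqrt{10}\right)^{2}} \approx 3.4807$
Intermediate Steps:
$g{\left(h \right)} = \frac{2 h}{-2 + h}$
$c = \sqrt{10}$ ($c = \sqrt{6 + 4} = \sqrt{10} \approx 3.1623$)
$G{\left(N \right)} = \frac{2 + \frac{2 N}{-2 + N}}{N + \sqrt{10}}$ ($G{\left(N \right)} = \frac{\frac{2 N}{-2 + N} + 2}{\sqrt{10} + N} = \frac{2 + \frac{2 N}{-2 + N}}{N + \sqrt{10}}$)
$G^{2}{\left(-5 \right)} = \left(\frac{4 \left(-1 - 5\right)}{\left(-2 - 5\right) \left(-5 + \sqrt{10}\right)}\right)^{2} = \left(4 \frac{1}{-7} \frac{1}{-5 + \sqrt{10}} \left(-6\right)\right)^{2} = \left(4 \left(- \frac{1}{7}\right) \frac{1}{-5 + \sqrt{10}} \left(-6\right)\right)^{2} = \left(\frac{24}{7 \left(-5 + \sqrt{10}\right)}\right)^{2} = \frac{576}{49 \left(-5 + \sqrt{10}\right)^{2}}$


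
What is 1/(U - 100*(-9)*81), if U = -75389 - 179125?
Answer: -1/181614 ≈ -5.5062e-6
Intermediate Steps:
U = -254514
1/(U - 100*(-9)*81) = 1/(-254514 - 100*(-9)*81) = 1/(-254514 + 900*81) = 1/(-254514 + 72900) = 1/(-181614) = -1/181614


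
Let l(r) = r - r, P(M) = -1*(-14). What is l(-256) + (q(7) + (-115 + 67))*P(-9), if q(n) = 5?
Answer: -602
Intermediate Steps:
P(M) = 14
l(r) = 0
l(-256) + (q(7) + (-115 + 67))*P(-9) = 0 + (5 + (-115 + 67))*14 = 0 + (5 - 48)*14 = 0 - 43*14 = 0 - 602 = -602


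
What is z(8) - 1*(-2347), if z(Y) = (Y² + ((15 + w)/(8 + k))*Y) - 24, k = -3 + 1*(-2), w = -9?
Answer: 2403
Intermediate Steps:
k = -5 (k = -3 - 2 = -5)
z(Y) = -24 + Y² + 2*Y (z(Y) = (Y² + ((15 - 9)/(8 - 5))*Y) - 24 = (Y² + (6/3)*Y) - 24 = (Y² + (6*(⅓))*Y) - 24 = (Y² + 2*Y) - 24 = -24 + Y² + 2*Y)
z(8) - 1*(-2347) = (-24 + 8² + 2*8) - 1*(-2347) = (-24 + 64 + 16) + 2347 = 56 + 2347 = 2403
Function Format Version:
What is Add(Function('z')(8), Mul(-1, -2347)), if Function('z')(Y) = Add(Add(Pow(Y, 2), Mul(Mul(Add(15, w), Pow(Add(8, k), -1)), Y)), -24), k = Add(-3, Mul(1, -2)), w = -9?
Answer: 2403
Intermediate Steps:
k = -5 (k = Add(-3, -2) = -5)
Function('z')(Y) = Add(-24, Pow(Y, 2), Mul(2, Y)) (Function('z')(Y) = Add(Add(Pow(Y, 2), Mul(Mul(Add(15, -9), Pow(Add(8, -5), -1)), Y)), -24) = Add(Add(Pow(Y, 2), Mul(Mul(6, Pow(3, -1)), Y)), -24) = Add(Add(Pow(Y, 2), Mul(Mul(6, Rational(1, 3)), Y)), -24) = Add(Add(Pow(Y, 2), Mul(2, Y)), -24) = Add(-24, Pow(Y, 2), Mul(2, Y)))
Add(Function('z')(8), Mul(-1, -2347)) = Add(Add(-24, Pow(8, 2), Mul(2, 8)), Mul(-1, -2347)) = Add(Add(-24, 64, 16), 2347) = Add(56, 2347) = 2403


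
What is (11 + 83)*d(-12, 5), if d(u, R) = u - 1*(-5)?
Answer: -658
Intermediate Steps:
d(u, R) = 5 + u (d(u, R) = u + 5 = 5 + u)
(11 + 83)*d(-12, 5) = (11 + 83)*(5 - 12) = 94*(-7) = -658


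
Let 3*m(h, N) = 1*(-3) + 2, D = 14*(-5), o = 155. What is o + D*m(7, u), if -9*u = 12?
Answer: 535/3 ≈ 178.33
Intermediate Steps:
D = -70
u = -4/3 (u = -1/9*12 = -4/3 ≈ -1.3333)
m(h, N) = -1/3 (m(h, N) = (1*(-3) + 2)/3 = (-3 + 2)/3 = (1/3)*(-1) = -1/3)
o + D*m(7, u) = 155 - 70*(-1/3) = 155 + 70/3 = 535/3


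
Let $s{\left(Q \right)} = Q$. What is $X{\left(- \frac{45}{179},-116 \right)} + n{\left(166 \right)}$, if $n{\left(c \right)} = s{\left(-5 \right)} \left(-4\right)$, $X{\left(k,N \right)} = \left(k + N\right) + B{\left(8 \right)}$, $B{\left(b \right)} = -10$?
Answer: $- \frac{19019}{179} \approx -106.25$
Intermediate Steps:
$X{\left(k,N \right)} = -10 + N + k$ ($X{\left(k,N \right)} = \left(k + N\right) - 10 = \left(N + k\right) - 10 = -10 + N + k$)
$n{\left(c \right)} = 20$ ($n{\left(c \right)} = \left(-5\right) \left(-4\right) = 20$)
$X{\left(- \frac{45}{179},-116 \right)} + n{\left(166 \right)} = \left(-10 - 116 - \frac{45}{179}\right) + 20 = - \frac{22599}{179} + 20 = - \frac{19019}{179}$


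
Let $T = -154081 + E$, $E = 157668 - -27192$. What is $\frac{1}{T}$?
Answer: $\frac{1}{30779} \approx 3.249 \cdot 10^{-5}$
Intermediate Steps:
$E = 184860$ ($E = 157668 + 27192 = 184860$)
$T = 30779$ ($T = -154081 + 184860 = 30779$)
$\frac{1}{T} = \frac{1}{30779}$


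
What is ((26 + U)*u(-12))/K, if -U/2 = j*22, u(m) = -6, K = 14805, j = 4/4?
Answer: 12/1645 ≈ 0.0072948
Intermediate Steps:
j = 1 (j = 4*(1/4) = 1)
U = -44 (U = -2*22 = -44)
((26 + U)*u(-12))/K = ((26 - 44)*(-6))/14805 = -18*(-6)*(1/14805) = 108*(1/14805) = 12/1645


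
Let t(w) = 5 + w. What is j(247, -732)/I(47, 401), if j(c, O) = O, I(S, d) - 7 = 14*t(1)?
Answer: -732/91 ≈ -8.0440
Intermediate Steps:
I(S, d) = 91 (I(S, d) = 7 + 14*(5 + 1) = 7 + 14*6 = 7 + 84 = 91)
j(247, -732)/I(47, 401) = -732/91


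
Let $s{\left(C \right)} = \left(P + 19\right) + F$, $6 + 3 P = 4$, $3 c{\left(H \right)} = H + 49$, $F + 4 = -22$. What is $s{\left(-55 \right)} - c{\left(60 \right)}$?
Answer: $-44$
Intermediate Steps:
$F = -26$ ($F = -4 - 22 = -26$)
$c{\left(H \right)} = \frac{49}{3} + \frac{H}{3}$ ($c{\left(H \right)} = \frac{H + 49}{3} = \frac{49 + H}{3} = \frac{49}{3} + \frac{H}{3}$)
$P = - \frac{2}{3}$ ($P = -2 + \frac{1}{3} \cdot 4 = -2 + \frac{4}{3} = - \frac{2}{3} \approx -0.66667$)
$s{\left(C \right)} = - \frac{23}{3}$ ($s{\left(C \right)} = \left(- \frac{2}{3} + 19\right) - 26 = \frac{55}{3} - 26 = - \frac{23}{3}$)
$s{\left(-55 \right)} - c{\left(60 \right)} = - \frac{23}{3} - \left(\frac{49}{3} + \frac{1}{3} \cdot 60\right) = - \frac{23}{3} - \left(\frac{49}{3} + 20\right) = - \frac{23}{3} - \frac{109}{3} = -44$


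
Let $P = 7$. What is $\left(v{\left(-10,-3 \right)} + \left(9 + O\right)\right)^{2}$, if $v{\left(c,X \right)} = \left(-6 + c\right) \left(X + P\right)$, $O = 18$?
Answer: $1369$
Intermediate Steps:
$v{\left(c,X \right)} = \left(-6 + c\right) \left(7 + X\right)$ ($v{\left(c,X \right)} = \left(-6 + c\right) \left(X + 7\right) = \left(-6 + c\right) \left(7 + X\right)$)
$\left(v{\left(-10,-3 \right)} + \left(9 + O\right)\right)^{2} = \left(\left(-42 - -18 + 7 \left(-10\right) - -30\right) + \left(9 + 18\right)\right)^{2} = \left(\left(-42 + 18 - 70 + 30\right) + 27\right)^{2} = \left(-64 + 27\right)^{2} = \left(-37\right)^{2} = 1369$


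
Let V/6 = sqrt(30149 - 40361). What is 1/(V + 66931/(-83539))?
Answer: -5591348809/2565621638143033 - 83745174252*I*sqrt(2553)/2565621638143033 ≈ -2.1793e-6 - 0.0016493*I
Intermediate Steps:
V = 12*I*sqrt(2553) (V = 6*sqrt(30149 - 40361) = 6*sqrt(-10212) = 6*(2*I*sqrt(2553)) = 12*I*sqrt(2553) ≈ 606.33*I)
1/(V + 66931/(-83539)) = 1/(12*I*sqrt(2553) + 66931/(-83539)) = 1/(12*I*sqrt(2553) + 66931*(-1/83539)) = 1/(12*I*sqrt(2553) - 66931/83539) = 1/(-66931/83539 + 12*I*sqrt(2553))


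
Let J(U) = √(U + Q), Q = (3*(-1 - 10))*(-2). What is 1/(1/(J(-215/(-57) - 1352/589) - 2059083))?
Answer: -2059083 + √210681177/1767 ≈ -2.0591e+6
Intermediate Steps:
Q = 66 (Q = (3*(-11))*(-2) = -33*(-2) = 66)
J(U) = √(66 + U) (J(U) = √(U + 66) = √(66 + U))
1/(1/(J(-215/(-57) - 1352/589) - 2059083)) = 1/(1/(√(66 + (-215/(-57) - 1352/589)) - 2059083)) = 1/(1/(√(66 + (-215*(-1/57) - 1352*1/589)) - 2059083)) = 1/(1/(√(66 + (215/57 - 1352/589)) - 2059083)) = 1/(1/(√(66 + 2609/1767) - 2059083)) = 1/(1/(√(119231/1767) - 2059083)) = 1/(1/(√210681177/1767 - 2059083)) = 1/(1/(-2059083 + √210681177/1767)) = -2059083 + √210681177/1767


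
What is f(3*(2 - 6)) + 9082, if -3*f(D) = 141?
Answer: 9035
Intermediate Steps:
f(D) = -47 (f(D) = -1/3*141 = -47)
f(3*(2 - 6)) + 9082 = -47 + 9082 = 9035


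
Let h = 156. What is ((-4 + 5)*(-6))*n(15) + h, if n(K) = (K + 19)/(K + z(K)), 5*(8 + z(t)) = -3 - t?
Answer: 96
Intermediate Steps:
z(t) = -43/5 - t/5 (z(t) = -8 + (-3 - t)/5 = -8 + (-⅗ - t/5) = -43/5 - t/5)
n(K) = (19 + K)/(-43/5 + 4*K/5) (n(K) = (K + 19)/(K + (-43/5 - K/5)) = (19 + K)/(-43/5 + 4*K/5))
((-4 + 5)*(-6))*n(15) + h = ((-4 + 5)*(-6))*(5*(19 + 15)/(-43 + 4*15)) + 156 = (1*(-6))*(5*34/(-43 + 60)) + 156 = -30*34/17 + 156 = -6*10 + 156 = -60 + 156 = 96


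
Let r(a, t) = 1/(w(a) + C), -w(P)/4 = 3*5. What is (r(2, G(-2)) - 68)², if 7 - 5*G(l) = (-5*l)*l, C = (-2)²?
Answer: 14508481/3136 ≈ 4626.4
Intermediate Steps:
w(P) = -60 (w(P) = -12*5 = -4*15 = -60)
C = 4
G(l) = 7/5 + l² (G(l) = 7/5 - (-5*l)*l/5 = 7/5 - (-1)*l² = 7/5 + l²)
r(a, t) = -1/56 (r(a, t) = 1/(-60 + 4) = 1/(-56) = -1/56)
(r(2, G(-2)) - 68)² = (-1/56 - 68)² = (-3809/56)² = 14508481/3136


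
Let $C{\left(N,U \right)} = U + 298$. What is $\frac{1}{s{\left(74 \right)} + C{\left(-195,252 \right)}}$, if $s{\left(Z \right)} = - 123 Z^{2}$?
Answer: $- \frac{1}{672998} \approx -1.4859 \cdot 10^{-6}$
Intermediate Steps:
$C{\left(N,U \right)} = 298 + U$
$\frac{1}{s{\left(74 \right)} + C{\left(-195,252 \right)}} = \frac{1}{- 123 \cdot 74^{2} + \left(298 + 252\right)} = \frac{1}{\left(-123\right) 5476 + 550} = \frac{1}{-673548 + 550} = \frac{1}{-672998} = - \frac{1}{672998}$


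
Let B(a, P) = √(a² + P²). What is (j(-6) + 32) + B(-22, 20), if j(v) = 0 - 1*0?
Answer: 32 + 2*√221 ≈ 61.732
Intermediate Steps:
j(v) = 0 (j(v) = 0 + 0 = 0)
B(a, P) = √(P² + a²)
(j(-6) + 32) + B(-22, 20) = (0 + 32) + √(20² + (-22)²) = 32 + √(400 + 484) = 32 + √884 = 32 + 2*√221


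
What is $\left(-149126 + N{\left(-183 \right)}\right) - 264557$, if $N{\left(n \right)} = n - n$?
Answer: $-413683$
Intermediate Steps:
$N{\left(n \right)} = 0$
$\left(-149126 + N{\left(-183 \right)}\right) - 264557 = \left(-149126 + 0\right) - 264557 = -149126 - 264557 = -413683$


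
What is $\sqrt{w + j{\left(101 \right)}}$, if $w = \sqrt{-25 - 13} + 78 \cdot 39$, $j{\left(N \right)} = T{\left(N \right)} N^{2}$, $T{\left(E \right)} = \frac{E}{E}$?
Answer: $\sqrt{13243 + i \sqrt{38}} \approx 115.08 + 0.0268 i$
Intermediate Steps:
$T{\left(E \right)} = 1$
$j{\left(N \right)} = N^{2}$ ($j{\left(N \right)} = 1 N^{2} = N^{2}$)
$w = 3042 + i \sqrt{38}$ ($w = \sqrt{-38} + 3042 = i \sqrt{38} + 3042 = 3042 + i \sqrt{38} \approx 3042.0 + 6.1644 i$)
$\sqrt{w + j{\left(101 \right)}} = \sqrt{\left(3042 + i \sqrt{38}\right) + 101^{2}} = \sqrt{\left(3042 + i \sqrt{38}\right) + 10201} = \sqrt{13243 + i \sqrt{38}}$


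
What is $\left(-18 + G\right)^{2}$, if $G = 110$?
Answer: $8464$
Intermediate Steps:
$\left(-18 + G\right)^{2} = \left(-18 + 110\right)^{2} = 92^{2} = 8464$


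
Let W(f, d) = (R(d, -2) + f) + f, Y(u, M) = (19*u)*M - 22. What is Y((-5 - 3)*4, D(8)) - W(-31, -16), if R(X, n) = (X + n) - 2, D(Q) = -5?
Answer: 3100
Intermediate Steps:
R(X, n) = -2 + X + n
Y(u, M) = -22 + 19*M*u (Y(u, M) = 19*M*u - 22 = -22 + 19*M*u)
W(f, d) = -4 + d + 2*f (W(f, d) = ((-2 + d - 2) + f) + f = ((-4 + d) + f) + f = (-4 + d + f) + f = -4 + d + 2*f)
Y((-5 - 3)*4, D(8)) - W(-31, -16) = (-22 + 19*(-5)*((-5 - 3)*4)) - (-4 - 16 + 2*(-31)) = (-22 + 19*(-5)*(-8*4)) - (-4 - 16 - 62) = (-22 + 19*(-5)*(-32)) - 1*(-82) = (-22 + 3040) + 82 = 3018 + 82 = 3100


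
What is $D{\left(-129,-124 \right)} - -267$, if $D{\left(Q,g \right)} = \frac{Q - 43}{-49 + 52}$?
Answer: $\frac{629}{3} \approx 209.67$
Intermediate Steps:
$D{\left(Q,g \right)} = - \frac{43}{3} + \frac{Q}{3}$ ($D{\left(Q,g \right)} = \frac{-43 + Q}{3} = \left(-43 + Q\right) \frac{1}{3} = - \frac{43}{3} + \frac{Q}{3}$)
$D{\left(-129,-124 \right)} - -267 = \left(- \frac{43}{3} + \frac{1}{3} \left(-129\right)\right) - -267 = \left(- \frac{43}{3} - 43\right) + 267 = - \frac{172}{3} + 267 = \frac{629}{3}$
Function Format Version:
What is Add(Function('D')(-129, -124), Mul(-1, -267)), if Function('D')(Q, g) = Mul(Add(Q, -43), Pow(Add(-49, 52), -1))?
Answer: Rational(629, 3) ≈ 209.67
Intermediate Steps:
Function('D')(Q, g) = Add(Rational(-43, 3), Mul(Rational(1, 3), Q)) (Function('D')(Q, g) = Mul(Add(-43, Q), Pow(3, -1)) = Mul(Add(-43, Q), Rational(1, 3)) = Add(Rational(-43, 3), Mul(Rational(1, 3), Q)))
Add(Function('D')(-129, -124), Mul(-1, -267)) = Add(Add(Rational(-43, 3), Mul(Rational(1, 3), -129)), Mul(-1, -267)) = Add(Add(Rational(-43, 3), -43), 267) = Add(Rational(-172, 3), 267) = Rational(629, 3)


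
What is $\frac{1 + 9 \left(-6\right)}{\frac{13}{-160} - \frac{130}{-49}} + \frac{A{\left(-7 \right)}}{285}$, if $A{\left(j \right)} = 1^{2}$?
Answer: $- \frac{13155893}{638495} \approx -20.605$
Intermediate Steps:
$A{\left(j \right)} = 1$
$\frac{1 + 9 \left(-6\right)}{\frac{13}{-160} - \frac{130}{-49}} + \frac{A{\left(-7 \right)}}{285} = \frac{1 + 9 \left(-6\right)}{\frac{13}{-160} - \frac{130}{-49}} + 1 \cdot \frac{1}{285} = \frac{1 - 54}{13 \left(- \frac{1}{160}\right) - - \frac{130}{49}} + 1 \cdot \frac{1}{285} = - \frac{53}{- \frac{13}{160} + \frac{130}{49}} + \frac{1}{285} = - \frac{53}{\frac{20163}{7840}} + \frac{1}{285} = \left(-53\right) \frac{7840}{20163} + \frac{1}{285} = - \frac{415520}{20163} + \frac{1}{285} = - \frac{13155893}{638495}$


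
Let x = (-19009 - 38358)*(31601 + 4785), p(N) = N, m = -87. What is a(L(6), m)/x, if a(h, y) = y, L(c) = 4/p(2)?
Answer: 87/2087355662 ≈ 4.1680e-8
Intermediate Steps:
L(c) = 2 (L(c) = 4/2 = 4*(1/2) = 2)
x = -2087355662 (x = -57367*36386 = -2087355662)
a(L(6), m)/x = -87/(-2087355662) = -87*(-1/2087355662) = 87/2087355662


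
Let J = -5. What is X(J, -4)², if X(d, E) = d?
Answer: 25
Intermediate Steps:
X(J, -4)² = (-5)² = 25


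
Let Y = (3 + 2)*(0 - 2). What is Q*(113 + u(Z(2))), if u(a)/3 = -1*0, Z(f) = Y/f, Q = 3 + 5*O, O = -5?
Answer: -2486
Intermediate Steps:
Q = -22 (Q = 3 + 5*(-5) = 3 - 25 = -22)
Y = -10 (Y = 5*(-2) = -10)
Z(f) = -10/f
u(a) = 0 (u(a) = 3*(-1*0) = 3*0 = 0)
Q*(113 + u(Z(2))) = -22*(113 + 0) = -22*113 = -2486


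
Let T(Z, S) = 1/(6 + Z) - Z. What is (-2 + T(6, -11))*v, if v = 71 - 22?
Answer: -4655/12 ≈ -387.92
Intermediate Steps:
v = 49
(-2 + T(6, -11))*v = (-2 + (1 - 1*6² - 6*6)/(6 + 6))*49 = (-2 + (1 - 1*36 - 36)/12)*49 = (-2 + (1 - 36 - 36)/12)*49 = (-2 + (1/12)*(-71))*49 = (-2 - 71/12)*49 = -95/12*49 = -4655/12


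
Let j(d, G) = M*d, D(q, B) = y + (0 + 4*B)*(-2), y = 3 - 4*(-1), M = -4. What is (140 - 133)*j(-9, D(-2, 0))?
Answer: 252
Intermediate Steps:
y = 7 (y = 3 + 4 = 7)
D(q, B) = 7 - 8*B (D(q, B) = 7 + (0 + 4*B)*(-2) = 7 + (4*B)*(-2) = 7 - 8*B)
j(d, G) = -4*d
(140 - 133)*j(-9, D(-2, 0)) = (140 - 133)*(-4*(-9)) = 7*36 = 252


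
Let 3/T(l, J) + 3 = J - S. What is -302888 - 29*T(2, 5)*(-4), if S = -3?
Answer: -1514092/5 ≈ -3.0282e+5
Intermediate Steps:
T(l, J) = 3/J (T(l, J) = 3/(-3 + (J - 1*(-3))) = 3/(-3 + (J + 3)) = 3/(-3 + (3 + J)) = 3/J)
-302888 - 29*T(2, 5)*(-4) = -302888 - 87/5*(-4) = -302888 + 348/5 = -1514092/5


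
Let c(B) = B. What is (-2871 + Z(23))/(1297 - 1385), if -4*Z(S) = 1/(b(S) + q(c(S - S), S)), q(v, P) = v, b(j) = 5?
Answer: 57421/1760 ≈ 32.626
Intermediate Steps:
Z(S) = -1/20 (Z(S) = -1/(4*(5 + (S - S))) = -1/(4*(5 + 0)) = -¼/5 = -¼*⅕ = -1/20)
(-2871 + Z(23))/(1297 - 1385) = (-2871 - 1/20)/(1297 - 1385) = -57421/20/(-88) = -57421/20*(-1/88) = 57421/1760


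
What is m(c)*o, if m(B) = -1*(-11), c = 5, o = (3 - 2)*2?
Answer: 22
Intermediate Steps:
o = 2 (o = 1*2 = 2)
m(B) = 11
m(c)*o = 11*2 = 22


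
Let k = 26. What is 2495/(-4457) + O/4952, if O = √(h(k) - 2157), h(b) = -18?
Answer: -2495/4457 + 5*I*√87/4952 ≈ -0.55979 + 0.0094178*I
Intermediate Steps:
O = 5*I*√87 (O = √(-18 - 2157) = √(-2175) = 5*I*√87 ≈ 46.637*I)
2495/(-4457) + O/4952 = 2495/(-4457) + (5*I*√87)/4952 = 2495*(-1/4457) + (5*I*√87)*(1/4952) = -2495/4457 + 5*I*√87/4952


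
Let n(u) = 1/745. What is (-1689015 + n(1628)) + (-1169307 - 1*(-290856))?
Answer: -1912762169/745 ≈ -2.5675e+6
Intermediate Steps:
n(u) = 1/745
(-1689015 + n(1628)) + (-1169307 - 1*(-290856)) = (-1689015 + 1/745) + (-1169307 - 1*(-290856)) = -1258316174/745 + (-1169307 + 290856) = -1258316174/745 - 878451 = -1912762169/745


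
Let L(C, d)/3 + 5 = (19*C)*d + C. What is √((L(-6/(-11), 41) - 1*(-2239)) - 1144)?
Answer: 72*√55/11 ≈ 48.542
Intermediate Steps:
L(C, d) = -15 + 3*C + 57*C*d (L(C, d) = -15 + 3*((19*C)*d + C) = -15 + 3*(19*C*d + C) = -15 + 3*(C + 19*C*d) = -15 + (3*C + 57*C*d) = -15 + 3*C + 57*C*d)
√((L(-6/(-11), 41) - 1*(-2239)) - 1144) = √(((-15 + 3*(-6/(-11)) + 57*(-6/(-11))*41) - 1*(-2239)) - 1144) = √(((-15 + 3*(-6*(-1/11)) + 57*(-6*(-1/11))*41) + 2239) - 1144) = √(((-15 + 3*(6/11) + 57*(6/11)*41) + 2239) - 1144) = √(((-15 + 18/11 + 14022/11) + 2239) - 1144) = √((13875/11 + 2239) - 1144) = √(38504/11 - 1144) = √(25920/11) = 72*√55/11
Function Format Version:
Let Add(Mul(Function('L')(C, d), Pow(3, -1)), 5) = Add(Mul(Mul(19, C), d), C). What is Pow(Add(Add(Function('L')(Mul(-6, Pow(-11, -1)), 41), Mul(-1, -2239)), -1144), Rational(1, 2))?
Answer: Mul(Rational(72, 11), Pow(55, Rational(1, 2))) ≈ 48.542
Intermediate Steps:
Function('L')(C, d) = Add(-15, Mul(3, C), Mul(57, C, d)) (Function('L')(C, d) = Add(-15, Mul(3, Add(Mul(Mul(19, C), d), C))) = Add(-15, Mul(3, Add(Mul(19, C, d), C))) = Add(-15, Mul(3, Add(C, Mul(19, C, d)))) = Add(-15, Add(Mul(3, C), Mul(57, C, d))) = Add(-15, Mul(3, C), Mul(57, C, d)))
Pow(Add(Add(Function('L')(Mul(-6, Pow(-11, -1)), 41), Mul(-1, -2239)), -1144), Rational(1, 2)) = Pow(Add(Add(Add(-15, Mul(3, Mul(-6, Pow(-11, -1))), Mul(57, Mul(-6, Pow(-11, -1)), 41)), Mul(-1, -2239)), -1144), Rational(1, 2)) = Pow(Add(Add(Add(-15, Mul(3, Mul(-6, Rational(-1, 11))), Mul(57, Mul(-6, Rational(-1, 11)), 41)), 2239), -1144), Rational(1, 2)) = Pow(Add(Add(Add(-15, Mul(3, Rational(6, 11)), Mul(57, Rational(6, 11), 41)), 2239), -1144), Rational(1, 2)) = Pow(Add(Add(Add(-15, Rational(18, 11), Rational(14022, 11)), 2239), -1144), Rational(1, 2)) = Pow(Add(Add(Rational(13875, 11), 2239), -1144), Rational(1, 2)) = Pow(Add(Rational(38504, 11), -1144), Rational(1, 2)) = Pow(Rational(25920, 11), Rational(1, 2)) = Mul(Rational(72, 11), Pow(55, Rational(1, 2)))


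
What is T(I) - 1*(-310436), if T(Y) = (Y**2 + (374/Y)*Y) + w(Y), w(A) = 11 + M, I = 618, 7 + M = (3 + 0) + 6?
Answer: 692747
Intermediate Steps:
M = 2 (M = -7 + ((3 + 0) + 6) = -7 + (3 + 6) = -7 + 9 = 2)
w(A) = 13 (w(A) = 11 + 2 = 13)
T(Y) = 387 + Y**2 (T(Y) = (Y**2 + (374/Y)*Y) + 13 = (Y**2 + 374) + 13 = (374 + Y**2) + 13 = 387 + Y**2)
T(I) - 1*(-310436) = (387 + 618**2) - 1*(-310436) = (387 + 381924) + 310436 = 382311 + 310436 = 692747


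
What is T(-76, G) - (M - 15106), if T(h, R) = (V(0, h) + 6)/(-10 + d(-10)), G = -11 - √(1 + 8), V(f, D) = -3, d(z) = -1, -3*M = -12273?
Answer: 121162/11 ≈ 11015.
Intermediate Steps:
M = 4091 (M = -⅓*(-12273) = 4091)
G = -14 (G = -11 - √9 = -11 - 1*3 = -11 - 3 = -14)
T(h, R) = -3/11 (T(h, R) = (-3 + 6)/(-10 - 1) = 3/(-11) = 3*(-1/11) = -3/11)
T(-76, G) - (M - 15106) = -3/11 - (4091 - 15106) = -3/11 - 1*(-11015) = -3/11 + 11015 = 121162/11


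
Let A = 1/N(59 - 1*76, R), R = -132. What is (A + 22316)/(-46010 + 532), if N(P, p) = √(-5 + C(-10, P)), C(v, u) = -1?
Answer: -11158/22739 + I*√6/272868 ≈ -0.4907 + 8.9768e-6*I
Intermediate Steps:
N(P, p) = I*√6 (N(P, p) = √(-5 - 1) = √(-6) = I*√6)
A = -I*√6/6 (A = 1/(I*√6) = -I*√6/6 ≈ -0.40825*I)
(A + 22316)/(-46010 + 532) = (-I*√6/6 + 22316)/(-46010 + 532) = (22316 - I*√6/6)/(-45478) = (22316 - I*√6/6)*(-1/45478) = -11158/22739 + I*√6/272868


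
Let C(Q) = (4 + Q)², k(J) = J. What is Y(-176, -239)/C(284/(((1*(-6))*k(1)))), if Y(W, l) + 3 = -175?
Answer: -801/8450 ≈ -0.094793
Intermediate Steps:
Y(W, l) = -178 (Y(W, l) = -3 - 175 = -178)
Y(-176, -239)/C(284/(((1*(-6))*k(1)))) = -178/(4 + 284/(((1*(-6))*1)))² = -178/(4 + 284/((-6*1)))² = -178/(4 + 284/(-6))² = -178/(4 + 284*(-⅙))² = -178/(4 - 142/3)² = -178/((-130/3)²) = -178/16900/9 = -178*9/16900 = -801/8450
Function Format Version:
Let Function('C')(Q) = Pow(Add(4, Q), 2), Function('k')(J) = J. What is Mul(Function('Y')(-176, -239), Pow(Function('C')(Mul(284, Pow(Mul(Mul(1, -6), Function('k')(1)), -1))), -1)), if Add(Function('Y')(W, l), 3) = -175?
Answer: Rational(-801, 8450) ≈ -0.094793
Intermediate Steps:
Function('Y')(W, l) = -178 (Function('Y')(W, l) = Add(-3, -175) = -178)
Mul(Function('Y')(-176, -239), Pow(Function('C')(Mul(284, Pow(Mul(Mul(1, -6), Function('k')(1)), -1))), -1)) = Mul(-178, Pow(Pow(Add(4, Mul(284, Pow(Mul(Mul(1, -6), 1), -1))), 2), -1)) = Mul(-178, Pow(Pow(Add(4, Mul(284, Pow(Mul(-6, 1), -1))), 2), -1)) = Mul(-178, Pow(Pow(Add(4, Mul(284, Pow(-6, -1))), 2), -1)) = Mul(-178, Pow(Pow(Add(4, Mul(284, Rational(-1, 6))), 2), -1)) = Mul(-178, Pow(Pow(Add(4, Rational(-142, 3)), 2), -1)) = Mul(-178, Pow(Pow(Rational(-130, 3), 2), -1)) = Mul(-178, Pow(Rational(16900, 9), -1)) = Mul(-178, Rational(9, 16900)) = Rational(-801, 8450)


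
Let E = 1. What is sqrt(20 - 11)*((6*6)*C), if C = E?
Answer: 108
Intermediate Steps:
C = 1
sqrt(20 - 11)*((6*6)*C) = sqrt(20 - 11)*((6*6)*1) = sqrt(9)*(36*1) = 3*36 = 108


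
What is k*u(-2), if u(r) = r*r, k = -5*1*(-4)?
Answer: 80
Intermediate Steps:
k = 20 (k = -5*(-4) = 20)
u(r) = r²
k*u(-2) = 20*(-2)² = 20*4 = 80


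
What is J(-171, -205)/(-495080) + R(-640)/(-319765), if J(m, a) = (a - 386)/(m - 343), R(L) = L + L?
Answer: 65106810497/16274191537360 ≈ 0.0040006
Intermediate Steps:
R(L) = 2*L
J(m, a) = (-386 + a)/(-343 + m)
J(-171, -205)/(-495080) + R(-640)/(-319765) = ((-386 - 205)/(-343 - 171))/(-495080) + (2*(-640))/(-319765) = (-591/(-514))*(-1/495080) - 1280*(-1/319765) = -1/514*(-591)*(-1/495080) + 256/63953 = (591/514)*(-1/495080) + 256/63953 = -591/254471120 + 256/63953 = 65106810497/16274191537360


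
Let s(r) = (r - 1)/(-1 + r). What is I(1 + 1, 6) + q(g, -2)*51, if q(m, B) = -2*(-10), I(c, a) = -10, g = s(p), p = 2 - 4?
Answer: 1010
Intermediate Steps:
p = -2
s(r) = 1 (s(r) = (-1 + r)/(-1 + r) = 1)
g = 1
q(m, B) = 20
I(1 + 1, 6) + q(g, -2)*51 = -10 + 20*51 = -10 + 1020 = 1010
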